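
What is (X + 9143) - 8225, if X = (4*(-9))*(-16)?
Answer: 1494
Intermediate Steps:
X = 576 (X = -36*(-16) = 576)
(X + 9143) - 8225 = (576 + 9143) - 8225 = 9719 - 8225 = 1494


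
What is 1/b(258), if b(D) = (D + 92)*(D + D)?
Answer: 1/180600 ≈ 5.5371e-6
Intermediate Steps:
b(D) = 2*D*(92 + D) (b(D) = (92 + D)*(2*D) = 2*D*(92 + D))
1/b(258) = 1/(2*258*(92 + 258)) = 1/(2*258*350) = 1/180600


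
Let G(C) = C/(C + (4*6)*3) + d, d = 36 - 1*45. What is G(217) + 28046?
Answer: 8102910/289 ≈ 28038.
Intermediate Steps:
d = -9 (d = 36 - 45 = -9)
G(C) = -9 + C/(72 + C) (G(C) = C/(C + (4*6)*3) - 9 = C/(C + 24*3) - 9 = C/(C + 72) - 9 = C/(72 + C) - 9 = -9 + C/(72 + C))
G(217) + 28046 = 8*(-81 - 1*217)/(72 + 217) + 28046 = 8*(-81 - 217)/289 + 28046 = 8*(1/289)*(-298) + 28046 = -2384/289 + 28046 = 8102910/289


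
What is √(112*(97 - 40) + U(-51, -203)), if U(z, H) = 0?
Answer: 4*√399 ≈ 79.900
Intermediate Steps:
√(112*(97 - 40) + U(-51, -203)) = √(112*(97 - 40) + 0) = √(112*57 + 0) = √(6384 + 0) = √6384 = 4*√399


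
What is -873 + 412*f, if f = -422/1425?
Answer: -1417889/1425 ≈ -995.01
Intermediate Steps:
f = -422/1425 (f = -422*1/1425 = -422/1425 ≈ -0.29614)
-873 + 412*f = -873 + 412*(-422/1425) = -873 - 173864/1425 = -1417889/1425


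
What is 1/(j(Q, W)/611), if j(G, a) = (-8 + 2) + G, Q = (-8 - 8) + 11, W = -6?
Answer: -611/11 ≈ -55.545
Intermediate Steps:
Q = -5 (Q = -16 + 11 = -5)
j(G, a) = -6 + G
1/(j(Q, W)/611) = 1/((-6 - 5)/611) = 1/(-11*1/611) = 1/(-11/611) = -611/11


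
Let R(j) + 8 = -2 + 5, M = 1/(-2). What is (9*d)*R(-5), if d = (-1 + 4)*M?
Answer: 135/2 ≈ 67.500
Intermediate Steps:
M = -½ ≈ -0.50000
d = -3/2 (d = (-1 + 4)*(-½) = 3*(-½) = -3/2 ≈ -1.5000)
R(j) = -5 (R(j) = -8 + (-2 + 5) = -8 + 3 = -5)
(9*d)*R(-5) = (9*(-3/2))*(-5) = -27/2*(-5) = 135/2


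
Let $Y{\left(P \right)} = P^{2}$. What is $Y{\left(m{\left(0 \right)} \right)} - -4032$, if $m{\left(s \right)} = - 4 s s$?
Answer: $4032$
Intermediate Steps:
$m{\left(s \right)} = - 4 s^{2}$
$Y{\left(m{\left(0 \right)} \right)} - -4032 = \left(- 4 \cdot 0^{2}\right)^{2} - -4032 = \left(\left(-4\right) 0\right)^{2} + 4032 = 0^{2} + 4032 = 0 + 4032 = 4032$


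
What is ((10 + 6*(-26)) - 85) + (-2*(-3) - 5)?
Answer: -230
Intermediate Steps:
((10 + 6*(-26)) - 85) + (-2*(-3) - 5) = ((10 - 156) - 85) + (6 - 5) = (-146 - 85) + 1 = -231 + 1 = -230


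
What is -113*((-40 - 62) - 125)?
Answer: 25651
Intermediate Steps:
-113*((-40 - 62) - 125) = -113*(-102 - 125) = -113*(-227) = 25651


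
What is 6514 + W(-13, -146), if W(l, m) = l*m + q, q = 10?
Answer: 8422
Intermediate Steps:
W(l, m) = 10 + l*m (W(l, m) = l*m + 10 = 10 + l*m)
6514 + W(-13, -146) = 6514 + (10 - 13*(-146)) = 6514 + (10 + 1898) = 6514 + 1908 = 8422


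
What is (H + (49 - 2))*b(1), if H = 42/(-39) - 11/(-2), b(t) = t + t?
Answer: 1337/13 ≈ 102.85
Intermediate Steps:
b(t) = 2*t
H = 115/26 (H = 42*(-1/39) - 11*(-½) = -14/13 + 11/2 = 115/26 ≈ 4.4231)
(H + (49 - 2))*b(1) = (115/26 + (49 - 2))*(2*1) = (115/26 + 47)*2 = (1337/26)*2 = 1337/13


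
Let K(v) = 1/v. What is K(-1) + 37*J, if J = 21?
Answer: 776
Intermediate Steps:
K(-1) + 37*J = 1/(-1) + 37*21 = -1 + 777 = 776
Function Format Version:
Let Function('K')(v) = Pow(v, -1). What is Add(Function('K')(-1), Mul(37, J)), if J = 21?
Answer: 776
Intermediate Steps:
Add(Function('K')(-1), Mul(37, J)) = Add(Pow(-1, -1), Mul(37, 21)) = Add(-1, 777) = 776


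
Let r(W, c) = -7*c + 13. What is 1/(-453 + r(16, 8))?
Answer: -1/496 ≈ -0.0020161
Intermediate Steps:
r(W, c) = 13 - 7*c
1/(-453 + r(16, 8)) = 1/(-453 + (13 - 7*8)) = 1/(-453 + (13 - 56)) = 1/(-453 - 43) = 1/(-496) = -1/496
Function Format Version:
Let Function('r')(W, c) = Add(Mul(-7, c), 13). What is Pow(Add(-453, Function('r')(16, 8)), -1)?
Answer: Rational(-1, 496) ≈ -0.0020161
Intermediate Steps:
Function('r')(W, c) = Add(13, Mul(-7, c))
Pow(Add(-453, Function('r')(16, 8)), -1) = Pow(Add(-453, Add(13, Mul(-7, 8))), -1) = Pow(Add(-453, Add(13, -56)), -1) = Pow(Add(-453, -43), -1) = Pow(-496, -1) = Rational(-1, 496)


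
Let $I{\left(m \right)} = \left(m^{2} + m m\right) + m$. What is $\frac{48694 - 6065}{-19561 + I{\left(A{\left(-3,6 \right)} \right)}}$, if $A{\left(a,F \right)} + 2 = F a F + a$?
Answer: $\frac{42629}{5864} \approx 7.2696$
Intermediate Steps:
$A{\left(a,F \right)} = -2 + a + a F^{2}$ ($A{\left(a,F \right)} = -2 + \left(F a F + a\right) = -2 + \left(a F^{2} + a\right) = -2 + \left(a + a F^{2}\right) = -2 + a + a F^{2}$)
$I{\left(m \right)} = m + 2 m^{2}$ ($I{\left(m \right)} = \left(m^{2} + m^{2}\right) + m = 2 m^{2} + m = m + 2 m^{2}$)
$\frac{48694 - 6065}{-19561 + I{\left(A{\left(-3,6 \right)} \right)}} = \frac{48694 - 6065}{-19561 + \left(-2 - 3 - 3 \cdot 6^{2}\right) \left(1 + 2 \left(-2 - 3 - 3 \cdot 6^{2}\right)\right)} = \frac{42629}{-19561 + \left(-2 - 3 - 108\right) \left(1 + 2 \left(-2 - 3 - 108\right)\right)} = \frac{42629}{-19561 - 113 \left(1 + 2 \left(-113\right)\right)} = \frac{42629}{-19561 - 113 \left(1 - 226\right)} = \frac{42629}{-19561 - -25425} = \frac{42629}{-19561 + 25425} = \frac{42629}{5864}$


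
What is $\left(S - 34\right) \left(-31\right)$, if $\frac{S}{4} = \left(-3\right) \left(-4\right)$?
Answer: $-434$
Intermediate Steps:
$S = 48$ ($S = 4 \left(\left(-3\right) \left(-4\right)\right) = 4 \cdot 12 = 48$)
$\left(S - 34\right) \left(-31\right) = \left(48 - 34\right) \left(-31\right) = 14 \left(-31\right) = -434$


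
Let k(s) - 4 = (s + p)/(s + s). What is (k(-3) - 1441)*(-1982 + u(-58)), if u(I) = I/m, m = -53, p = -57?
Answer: 149817876/53 ≈ 2.8268e+6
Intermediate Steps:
k(s) = 4 + (-57 + s)/(2*s) (k(s) = 4 + (s - 57)/(s + s) = 4 + (-57 + s)/((2*s)) = 4 + (-57 + s)*(1/(2*s)) = 4 + (-57 + s)/(2*s))
u(I) = -I/53 (u(I) = I/(-53) = I*(-1/53) = -I/53)
(k(-3) - 1441)*(-1982 + u(-58)) = ((3/2)*(-19 + 3*(-3))/(-3) - 1441)*(-1982 - 1/53*(-58)) = ((3/2)*(-⅓)*(-19 - 9) - 1441)*(-1982 + 58/53) = ((3/2)*(-⅓)*(-28) - 1441)*(-104988/53) = (14 - 1441)*(-104988/53) = -1427*(-104988/53) = 149817876/53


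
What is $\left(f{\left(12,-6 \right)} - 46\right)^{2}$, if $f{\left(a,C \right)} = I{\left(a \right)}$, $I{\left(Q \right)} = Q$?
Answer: $1156$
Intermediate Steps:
$f{\left(a,C \right)} = a$
$\left(f{\left(12,-6 \right)} - 46\right)^{2} = \left(12 - 46\right)^{2} = \left(-34\right)^{2} = 1156$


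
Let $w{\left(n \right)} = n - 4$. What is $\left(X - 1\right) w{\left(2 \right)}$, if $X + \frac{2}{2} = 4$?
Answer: $-4$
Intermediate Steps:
$X = 3$ ($X = -1 + 4 = 3$)
$w{\left(n \right)} = -4 + n$ ($w{\left(n \right)} = n - 4 = -4 + n$)
$\left(X - 1\right) w{\left(2 \right)} = \left(3 - 1\right) \left(-4 + 2\right) = 2 \left(-2\right) = -4$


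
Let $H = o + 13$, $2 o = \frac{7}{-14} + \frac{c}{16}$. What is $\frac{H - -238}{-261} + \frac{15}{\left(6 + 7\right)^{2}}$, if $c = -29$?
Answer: $- \frac{408625}{470496} \approx -0.8685$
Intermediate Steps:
$o = - \frac{37}{32}$ ($o = \frac{\frac{7}{-14} - \frac{29}{16}}{2} = \frac{7 \left(- \frac{1}{14}\right) - \frac{29}{16}}{2} = \frac{- \frac{1}{2} - \frac{29}{16}}{2} = \frac{1}{2} \left(- \frac{37}{16}\right) = - \frac{37}{32} \approx -1.1563$)
$H = \frac{379}{32}$ ($H = - \frac{37}{32} + 13 = \frac{379}{32} \approx 11.844$)
$\frac{H - -238}{-261} + \frac{15}{\left(6 + 7\right)^{2}} = \frac{\frac{379}{32} - -238}{-261} + \frac{15}{\left(6 + 7\right)^{2}} = \left(\frac{379}{32} + 238\right) \left(- \frac{1}{261}\right) + \frac{15}{13^{2}} = \frac{7995}{32} \left(- \frac{1}{261}\right) + \frac{15}{169} = - \frac{2665}{2784} + 15 \cdot \frac{1}{169} = - \frac{2665}{2784} + \frac{15}{169} = - \frac{408625}{470496}$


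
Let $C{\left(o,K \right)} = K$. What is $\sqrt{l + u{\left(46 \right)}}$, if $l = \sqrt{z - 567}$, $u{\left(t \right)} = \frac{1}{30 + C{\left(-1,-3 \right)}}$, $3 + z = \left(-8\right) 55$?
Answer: $\frac{\sqrt{3 + 81 i \sqrt{1010}}}{9} \approx 3.9886 + 3.9839 i$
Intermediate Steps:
$z = -443$ ($z = -3 - 440 = -443$)
$u{\left(t \right)} = \frac{1}{27}$ ($u{\left(t \right)} = \frac{1}{30 - 3} = \frac{1}{27}$)
$l = i \sqrt{1010}$ ($l = \sqrt{-443 - 567} = \sqrt{-1010} = i \sqrt{1010} \approx 31.78 i$)
$\sqrt{l + u{\left(46 \right)}} = \sqrt{i \sqrt{1010} + \frac{1}{27}} = \sqrt{\frac{1}{27} + i \sqrt{1010}}$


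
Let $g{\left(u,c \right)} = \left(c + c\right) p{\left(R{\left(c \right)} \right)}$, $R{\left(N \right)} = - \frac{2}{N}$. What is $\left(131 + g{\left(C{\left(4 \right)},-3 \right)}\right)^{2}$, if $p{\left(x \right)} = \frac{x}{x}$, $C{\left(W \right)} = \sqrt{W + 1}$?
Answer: $15625$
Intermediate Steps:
$C{\left(W \right)} = \sqrt{1 + W}$
$p{\left(x \right)} = 1$
$g{\left(u,c \right)} = 2 c$ ($g{\left(u,c \right)} = \left(c + c\right) 1 = 2 c 1 = 2 c$)
$\left(131 + g{\left(C{\left(4 \right)},-3 \right)}\right)^{2} = \left(131 + 2 \left(-3\right)\right)^{2} = \left(131 - 6\right)^{2} = 125^{2} = 15625$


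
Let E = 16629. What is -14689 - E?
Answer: -31318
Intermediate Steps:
-14689 - E = -14689 - 1*16629 = -14689 - 16629 = -31318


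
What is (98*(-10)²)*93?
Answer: 911400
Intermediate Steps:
(98*(-10)²)*93 = (98*100)*93 = 9800*93 = 911400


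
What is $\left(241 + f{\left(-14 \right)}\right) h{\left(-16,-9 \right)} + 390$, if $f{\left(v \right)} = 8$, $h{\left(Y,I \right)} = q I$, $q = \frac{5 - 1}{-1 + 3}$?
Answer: $-4092$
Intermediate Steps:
$q = 2$ ($q = \frac{4}{2} = 4 \cdot \frac{1}{2} = 2$)
$h{\left(Y,I \right)} = 2 I$
$\left(241 + f{\left(-14 \right)}\right) h{\left(-16,-9 \right)} + 390 = \left(241 + 8\right) 2 \left(-9\right) + 390 = 249 \left(-18\right) + 390 = -4482 + 390 = -4092$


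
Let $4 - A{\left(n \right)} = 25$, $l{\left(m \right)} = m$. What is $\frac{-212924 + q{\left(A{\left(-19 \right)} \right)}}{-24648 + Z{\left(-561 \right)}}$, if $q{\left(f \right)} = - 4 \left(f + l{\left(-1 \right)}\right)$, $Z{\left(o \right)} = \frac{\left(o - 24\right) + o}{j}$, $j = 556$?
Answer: $\frac{59168408}{6852717} \approx 8.6343$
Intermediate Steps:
$A{\left(n \right)} = -21$ ($A{\left(n \right)} = 4 - 25 = -21$)
$Z{\left(o \right)} = - \frac{6}{139} + \frac{o}{278}$ ($Z{\left(o \right)} = \frac{\left(o - 24\right) + o}{556} = \left(\left(-24 + o\right) + o\right) \frac{1}{556} = \left(-24 + 2 o\right) \frac{1}{556} = - \frac{6}{139} + \frac{o}{278}$)
$q{\left(f \right)} = 4 - 4 f$ ($q{\left(f \right)} = - 4 \left(f - 1\right) = - 4 \left(-1 + f\right) = 4 - 4 f$)
$\frac{-212924 + q{\left(A{\left(-19 \right)} \right)}}{-24648 + Z{\left(-561 \right)}} = \frac{-212924 + \left(4 - -84\right)}{-24648 + \left(- \frac{6}{139} + \frac{1}{278} \left(-561\right)\right)} = \frac{-212924 + \left(4 + 84\right)}{-24648 - \frac{573}{278}} = \frac{-212924 + 88}{-24648 - \frac{573}{278}} = - \frac{212836}{- \frac{6852717}{278}} = \left(-212836\right) \left(- \frac{278}{6852717}\right) = \frac{59168408}{6852717}$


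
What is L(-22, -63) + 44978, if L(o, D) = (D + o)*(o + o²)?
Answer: 5708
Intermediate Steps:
L(-22, -63) + 44978 = -22*(-63 - 22 + (-22)² - 63*(-22)) + 44978 = -22*(-63 - 22 + 484 + 1386) + 44978 = -22*1785 + 44978 = -39270 + 44978 = 5708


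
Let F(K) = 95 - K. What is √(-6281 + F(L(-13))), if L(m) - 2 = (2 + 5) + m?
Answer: I*√6182 ≈ 78.626*I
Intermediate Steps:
L(m) = 9 + m (L(m) = 2 + ((2 + 5) + m) = 2 + (7 + m) = 9 + m)
√(-6281 + F(L(-13))) = √(-6281 + (95 - (9 - 13))) = √(-6281 + (95 - 1*(-4))) = √(-6281 + (95 + 4)) = √(-6281 + 99) = √(-6182) = I*√6182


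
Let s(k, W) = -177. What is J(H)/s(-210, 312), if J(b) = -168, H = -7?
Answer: 56/59 ≈ 0.94915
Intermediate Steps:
J(H)/s(-210, 312) = -168/(-177) = -168*(-1/177) = 56/59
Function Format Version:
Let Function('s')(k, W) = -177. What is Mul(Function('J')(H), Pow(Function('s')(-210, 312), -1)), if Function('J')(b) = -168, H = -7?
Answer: Rational(56, 59) ≈ 0.94915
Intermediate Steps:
Mul(Function('J')(H), Pow(Function('s')(-210, 312), -1)) = Mul(-168, Pow(-177, -1)) = Mul(-168, Rational(-1, 177)) = Rational(56, 59)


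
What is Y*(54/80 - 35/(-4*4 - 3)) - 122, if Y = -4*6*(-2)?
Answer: -112/95 ≈ -1.1789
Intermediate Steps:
Y = 48 (Y = -24*(-2) = 48)
Y*(54/80 - 35/(-4*4 - 3)) - 122 = 48*(54/80 - 35/(-4*4 - 3)) - 122 = 48*(54*(1/80) - 35/(-16 - 3)) - 122 = 48*(27/40 - 35/(-19)) - 122 = 48*(27/40 - 35*(-1/19)) - 122 = 48*(27/40 + 35/19) - 122 = 48*(1913/760) - 122 = 11478/95 - 122 = -112/95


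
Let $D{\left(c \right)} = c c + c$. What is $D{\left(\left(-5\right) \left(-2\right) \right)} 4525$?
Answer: $497750$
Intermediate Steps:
$D{\left(c \right)} = c + c^{2}$ ($D{\left(c \right)} = c^{2} + c = c + c^{2}$)
$D{\left(\left(-5\right) \left(-2\right) \right)} 4525 = \left(-5\right) \left(-2\right) \left(1 - -10\right) 4525 = 10 \left(1 + 10\right) 4525 = 10 \cdot 11 \cdot 4525 = 110 \cdot 4525 = 497750$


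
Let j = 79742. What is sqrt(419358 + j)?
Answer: 10*sqrt(4991) ≈ 706.47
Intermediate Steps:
sqrt(419358 + j) = sqrt(419358 + 79742) = sqrt(499100) = 10*sqrt(4991)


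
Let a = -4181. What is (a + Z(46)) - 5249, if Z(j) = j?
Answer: -9384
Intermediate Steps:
(a + Z(46)) - 5249 = (-4181 + 46) - 5249 = -4135 - 5249 = -9384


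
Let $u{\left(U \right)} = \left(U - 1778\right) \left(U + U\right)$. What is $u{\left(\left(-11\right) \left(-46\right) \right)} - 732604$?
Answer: $-2019868$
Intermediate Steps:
$u{\left(U \right)} = 2 U \left(-1778 + U\right)$ ($u{\left(U \right)} = \left(-1778 + U\right) 2 U = 2 U \left(-1778 + U\right)$)
$u{\left(\left(-11\right) \left(-46\right) \right)} - 732604 = 2 \left(\left(-11\right) \left(-46\right)\right) \left(-1778 - -506\right) - 732604 = 2 \cdot 506 \left(-1778 + 506\right) - 732604 = 2 \cdot 506 \left(-1272\right) - 732604 = -1287264 - 732604 = -2019868$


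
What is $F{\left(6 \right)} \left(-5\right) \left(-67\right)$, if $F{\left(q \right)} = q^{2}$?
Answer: $12060$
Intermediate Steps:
$F{\left(6 \right)} \left(-5\right) \left(-67\right) = 6^{2} \left(-5\right) \left(-67\right) = 36 \left(-5\right) \left(-67\right) = \left(-180\right) \left(-67\right) = 12060$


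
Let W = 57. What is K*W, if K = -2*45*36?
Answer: -184680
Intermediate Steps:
K = -3240 (K = -90*36 = -3240)
K*W = -3240*57 = -184680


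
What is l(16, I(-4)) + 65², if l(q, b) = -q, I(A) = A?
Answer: 4209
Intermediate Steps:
l(16, I(-4)) + 65² = -1*16 + 65² = -16 + 4225 = 4209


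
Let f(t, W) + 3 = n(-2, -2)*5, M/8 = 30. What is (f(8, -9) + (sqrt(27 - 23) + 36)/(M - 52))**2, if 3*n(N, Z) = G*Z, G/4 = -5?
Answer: 324396121/79524 ≈ 4079.2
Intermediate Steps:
G = -20 (G = 4*(-5) = -20)
M = 240 (M = 8*30 = 240)
n(N, Z) = -20*Z/3 (n(N, Z) = (-20*Z)/3 = -20*Z/3)
f(t, W) = 191/3 (f(t, W) = -3 - 20/3*(-2)*5 = -3 + (40/3)*5 = -3 + 200/3 = 191/3)
(f(8, -9) + (sqrt(27 - 23) + 36)/(M - 52))**2 = (191/3 + (sqrt(27 - 23) + 36)/(240 - 52))**2 = (191/3 + (sqrt(4) + 36)/188)**2 = (191/3 + (2 + 36)*(1/188))**2 = (191/3 + 38*(1/188))**2 = (191/3 + 19/94)**2 = (18011/282)**2 = 324396121/79524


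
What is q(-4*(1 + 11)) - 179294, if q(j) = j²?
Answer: -176990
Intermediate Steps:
q(-4*(1 + 11)) - 179294 = (-4*(1 + 11))² - 179294 = (-4*12)² - 179294 = (-48)² - 179294 = 2304 - 179294 = -176990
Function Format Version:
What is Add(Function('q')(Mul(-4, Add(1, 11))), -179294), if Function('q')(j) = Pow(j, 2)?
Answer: -176990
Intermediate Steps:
Add(Function('q')(Mul(-4, Add(1, 11))), -179294) = Add(Pow(Mul(-4, Add(1, 11)), 2), -179294) = Add(Pow(Mul(-4, 12), 2), -179294) = Add(Pow(-48, 2), -179294) = Add(2304, -179294) = -176990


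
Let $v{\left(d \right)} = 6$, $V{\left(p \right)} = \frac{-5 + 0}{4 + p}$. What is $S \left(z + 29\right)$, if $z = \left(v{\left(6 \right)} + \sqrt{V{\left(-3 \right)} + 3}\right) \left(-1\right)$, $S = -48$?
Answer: $-1104 + 48 i \sqrt{2} \approx -1104.0 + 67.882 i$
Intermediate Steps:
$V{\left(p \right)} = - \frac{5}{4 + p}$
$z = -6 - i \sqrt{2}$ ($z = \left(6 + \sqrt{- \frac{5}{4 - 3} + 3}\right) \left(-1\right) = \left(6 + \sqrt{- \frac{5}{1} + 3}\right) \left(-1\right) = \left(6 + \sqrt{\left(-5\right) 1 + 3}\right) \left(-1\right) = \left(6 + \sqrt{-5 + 3}\right) \left(-1\right) = \left(6 + \sqrt{-2}\right) \left(-1\right) = \left(6 + i \sqrt{2}\right) \left(-1\right) = -6 - i \sqrt{2} \approx -6.0 - 1.4142 i$)
$S \left(z + 29\right) = - 48 \left(\left(-6 - i \sqrt{2}\right) + 29\right) = - 48 \left(23 - i \sqrt{2}\right) = -1104 + 48 i \sqrt{2}$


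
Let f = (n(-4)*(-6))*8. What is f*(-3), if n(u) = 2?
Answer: 288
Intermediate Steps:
f = -96 (f = (2*(-6))*8 = -12*8 = -96)
f*(-3) = -96*(-3) = 288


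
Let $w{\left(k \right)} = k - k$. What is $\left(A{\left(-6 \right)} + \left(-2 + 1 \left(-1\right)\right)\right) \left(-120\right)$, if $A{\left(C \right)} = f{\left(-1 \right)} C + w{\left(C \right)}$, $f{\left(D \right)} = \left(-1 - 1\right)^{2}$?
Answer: $3240$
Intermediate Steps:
$f{\left(D \right)} = 4$ ($f{\left(D \right)} = \left(-2\right)^{2} = 4$)
$w{\left(k \right)} = 0$
$A{\left(C \right)} = 4 C$ ($A{\left(C \right)} = 4 C + 0 = 4 C$)
$\left(A{\left(-6 \right)} + \left(-2 + 1 \left(-1\right)\right)\right) \left(-120\right) = \left(4 \left(-6\right) + \left(-2 + 1 \left(-1\right)\right)\right) \left(-120\right) = \left(-24 - 3\right) \left(-120\right) = \left(-27\right) \left(-120\right) = 3240$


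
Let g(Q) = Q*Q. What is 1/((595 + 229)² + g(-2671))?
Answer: 1/7813217 ≈ 1.2799e-7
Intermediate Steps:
g(Q) = Q²
1/((595 + 229)² + g(-2671)) = 1/((595 + 229)² + (-2671)²) = 1/(824² + 7134241) = 1/(678976 + 7134241) = 1/7813217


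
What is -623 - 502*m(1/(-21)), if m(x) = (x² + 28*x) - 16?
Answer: 3562043/441 ≈ 8077.2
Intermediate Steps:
m(x) = -16 + x² + 28*x
-623 - 502*m(1/(-21)) = -623 - 502*(-16 + (1/(-21))² + 28/(-21)) = -623 - 502*(-16 + (-1/21)² + 28*(-1/21)) = -623 - 502*(-16 + 1/441 - 4/3) = -623 - 502*(-7643/441) = -623 + 3836786/441 = 3562043/441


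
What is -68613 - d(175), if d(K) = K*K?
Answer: -99238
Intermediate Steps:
d(K) = K²
-68613 - d(175) = -68613 - 1*175² = -68613 - 1*30625 = -68613 - 30625 = -99238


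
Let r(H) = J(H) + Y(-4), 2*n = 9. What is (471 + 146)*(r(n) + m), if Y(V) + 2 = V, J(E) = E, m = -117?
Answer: -146229/2 ≈ -73115.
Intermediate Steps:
n = 9/2 (n = (½)*9 = 9/2 ≈ 4.5000)
Y(V) = -2 + V
r(H) = -6 + H (r(H) = H + (-2 - 4) = H - 6 = -6 + H)
(471 + 146)*(r(n) + m) = (471 + 146)*((-6 + 9/2) - 117) = 617*(-3/2 - 117) = 617*(-237/2) = -146229/2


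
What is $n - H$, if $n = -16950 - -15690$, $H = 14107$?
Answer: $-15367$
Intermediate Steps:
$n = -1260$ ($n = -16950 + 15690 = -1260$)
$n - H = -1260 - 14107 = -15367$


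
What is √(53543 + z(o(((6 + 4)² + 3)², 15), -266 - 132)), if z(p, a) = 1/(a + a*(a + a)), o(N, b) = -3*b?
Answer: √5360472871054710/316410 ≈ 231.39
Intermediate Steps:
z(p, a) = 1/(a + 2*a²) (z(p, a) = 1/(a + a*(2*a)) = 1/(a + 2*a²))
√(53543 + z(o(((6 + 4)² + 3)², 15), -266 - 132)) = √(53543 + 1/((-266 - 132)*(1 + 2*(-266 - 132)))) = √(53543 + 1/((-398)*(1 + 2*(-398)))) = √(53543 - 1/(398*(1 - 796))) = √(53543 - 1/398/(-795)) = √(53543 - 1/398*(-1/795)) = √(53543 + 1/316410) = √(16941540631/316410) = √5360472871054710/316410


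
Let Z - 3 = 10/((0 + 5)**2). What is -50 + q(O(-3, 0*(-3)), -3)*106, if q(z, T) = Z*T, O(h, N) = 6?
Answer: -5656/5 ≈ -1131.2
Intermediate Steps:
Z = 17/5 (Z = 3 + 10/((0 + 5)**2) = 3 + 10/(5**2) = 3 + 10/25 = 3 + 10*(1/25) = 3 + 2/5 = 17/5 ≈ 3.4000)
q(z, T) = 17*T/5
-50 + q(O(-3, 0*(-3)), -3)*106 = -50 + ((17/5)*(-3))*106 = -50 - 51/5*106 = -50 - 5406/5 = -5656/5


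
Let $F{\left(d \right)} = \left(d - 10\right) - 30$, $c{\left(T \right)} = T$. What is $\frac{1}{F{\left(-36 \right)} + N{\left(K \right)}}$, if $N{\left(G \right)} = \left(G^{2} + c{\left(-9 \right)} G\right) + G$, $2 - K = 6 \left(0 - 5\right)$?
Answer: $\frac{1}{692} \approx 0.0014451$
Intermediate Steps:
$K = 32$ ($K = 2 - 6 \left(0 - 5\right) = 2 - 6 \left(-5\right) = 2 - -30 = 2 + 30 = 32$)
$F{\left(d \right)} = -40 + d$ ($F{\left(d \right)} = \left(d - 10\right) - 30 = \left(-10 + d\right) - 30 = -40 + d$)
$N{\left(G \right)} = G^{2} - 8 G$ ($N{\left(G \right)} = \left(G^{2} - 9 G\right) + G = G^{2} - 8 G$)
$\frac{1}{F{\left(-36 \right)} + N{\left(K \right)}} = \frac{1}{\left(-40 - 36\right) + 32 \left(-8 + 32\right)} = \frac{1}{-76 + 32 \cdot 24} = \frac{1}{-76 + 768} = \frac{1}{692}$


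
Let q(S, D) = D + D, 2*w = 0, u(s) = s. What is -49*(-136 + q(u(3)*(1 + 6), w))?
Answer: 6664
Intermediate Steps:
w = 0 (w = (½)*0 = 0)
q(S, D) = 2*D
-49*(-136 + q(u(3)*(1 + 6), w)) = -49*(-136 + 2*0) = -49*(-136 + 0) = -49*(-136) = 6664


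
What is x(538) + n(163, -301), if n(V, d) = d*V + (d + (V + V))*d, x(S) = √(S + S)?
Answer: -56588 + 2*√269 ≈ -56555.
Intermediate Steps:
x(S) = √2*√S (x(S) = √(2*S) = √2*√S)
n(V, d) = V*d + d*(d + 2*V) (n(V, d) = V*d + (d + 2*V)*d = V*d + d*(d + 2*V))
x(538) + n(163, -301) = √2*√538 - 301*(-301 + 3*163) = 2*√269 - 301*(-301 + 489) = 2*√269 - 301*188 = 2*√269 - 56588 = -56588 + 2*√269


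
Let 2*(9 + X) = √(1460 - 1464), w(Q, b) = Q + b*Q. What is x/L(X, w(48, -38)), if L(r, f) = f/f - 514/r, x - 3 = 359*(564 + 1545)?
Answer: 1782293436/136765 - 194583438*I/136765 ≈ 13032.0 - 1422.8*I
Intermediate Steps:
w(Q, b) = Q + Q*b
x = 757134 (x = 3 + 359*(564 + 1545) = 3 + 359*2109 = 3 + 757131 = 757134)
X = -9 + I (X = -9 + √(1460 - 1464)/2 = -9 + √(-4)/2 = -9 + (2*I)/2 = -9 + I ≈ -9.0 + 1.0*I)
L(r, f) = 1 - 514/r
x/L(X, w(48, -38)) = 757134/(((-514 + (-9 + I))/(-9 + I))) = 757134/((((-9 - I)/82)*(-523 + I))) = 757134/(((-523 + I)*(-9 - I)/82)) = 757134*((-523 - I)*(-9 + I)/273530) = 378567*(-523 - I)*(-9 + I)/136765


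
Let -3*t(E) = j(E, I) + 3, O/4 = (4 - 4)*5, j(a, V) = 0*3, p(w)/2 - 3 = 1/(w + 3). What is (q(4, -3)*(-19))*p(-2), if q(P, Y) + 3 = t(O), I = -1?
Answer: 608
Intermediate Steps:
p(w) = 6 + 2/(3 + w) (p(w) = 6 + 2/(w + 3) = 6 + 2/(3 + w))
j(a, V) = 0
O = 0 (O = 4*((4 - 4)*5) = 4*(0*5) = 4*0 = 0)
t(E) = -1 (t(E) = -(0 + 3)/3 = -1/3*3 = -1)
q(P, Y) = -4 (q(P, Y) = -3 - 1 = -4)
(q(4, -3)*(-19))*p(-2) = (-4*(-19))*(2*(10 + 3*(-2))/(3 - 2)) = 76*(2*(10 - 6)/1) = 76*(2*1*4) = 76*8 = 608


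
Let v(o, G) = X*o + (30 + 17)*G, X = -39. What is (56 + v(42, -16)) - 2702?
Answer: -5036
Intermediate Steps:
v(o, G) = -39*o + 47*G (v(o, G) = -39*o + (30 + 17)*G = -39*o + 47*G)
(56 + v(42, -16)) - 2702 = (56 + (-39*42 + 47*(-16))) - 2702 = (56 + (-1638 - 752)) - 2702 = (56 - 2390) - 2702 = -2334 - 2702 = -5036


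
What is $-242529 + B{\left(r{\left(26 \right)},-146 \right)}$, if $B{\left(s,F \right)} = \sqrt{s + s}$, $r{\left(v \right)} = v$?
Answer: $-242529 + 2 \sqrt{13} \approx -2.4252 \cdot 10^{5}$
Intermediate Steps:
$B{\left(s,F \right)} = \sqrt{2} \sqrt{s}$ ($B{\left(s,F \right)} = \sqrt{2 s} = \sqrt{2} \sqrt{s}$)
$-242529 + B{\left(r{\left(26 \right)},-146 \right)} = -242529 + \sqrt{2} \sqrt{26} = -242529 + 2 \sqrt{13}$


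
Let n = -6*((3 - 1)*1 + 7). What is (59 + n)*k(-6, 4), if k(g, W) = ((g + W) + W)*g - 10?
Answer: -110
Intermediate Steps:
k(g, W) = -10 + g*(g + 2*W) (k(g, W) = ((W + g) + W)*g - 10 = (g + 2*W)*g - 10 = g*(g + 2*W) - 10 = -10 + g*(g + 2*W))
n = -54 (n = -6*(2*1 + 7) = -6*(2 + 7) = -6*9 = -54)
(59 + n)*k(-6, 4) = (59 - 54)*(-10 + (-6)² + 2*4*(-6)) = 5*(-10 + 36 - 48) = 5*(-22) = -110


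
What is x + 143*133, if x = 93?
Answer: 19112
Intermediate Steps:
x + 143*133 = 93 + 143*133 = 93 + 19019 = 19112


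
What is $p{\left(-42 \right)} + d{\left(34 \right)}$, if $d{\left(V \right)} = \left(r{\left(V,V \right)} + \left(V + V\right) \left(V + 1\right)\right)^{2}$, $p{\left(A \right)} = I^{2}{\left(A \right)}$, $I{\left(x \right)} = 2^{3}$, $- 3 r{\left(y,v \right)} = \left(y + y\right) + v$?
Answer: $5503780$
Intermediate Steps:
$r{\left(y,v \right)} = - \frac{2 y}{3} - \frac{v}{3}$ ($r{\left(y,v \right)} = - \frac{\left(y + y\right) + v}{3} = - \frac{2 y + v}{3} = - \frac{v + 2 y}{3} = - \frac{2 y}{3} - \frac{v}{3}$)
$I{\left(x \right)} = 8$
$p{\left(A \right)} = 64$ ($p{\left(A \right)} = 8^{2} = 64$)
$d{\left(V \right)} = \left(- V + 2 V \left(1 + V\right)\right)^{2}$ ($d{\left(V \right)} = \left(\left(- \frac{2 V}{3} - \frac{V}{3}\right) + \left(V + V\right) \left(V + 1\right)\right)^{2} = \left(- V + 2 V \left(1 + V\right)\right)^{2}$)
$p{\left(-42 \right)} + d{\left(34 \right)} = 64 + 34^{2} \left(1 + 2 \cdot 34\right)^{2} = 64 + 1156 \left(1 + 68\right)^{2} = 64 + 1156 \cdot 69^{2} = 64 + 1156 \cdot 4761 = 64 + 5503716 = 5503780$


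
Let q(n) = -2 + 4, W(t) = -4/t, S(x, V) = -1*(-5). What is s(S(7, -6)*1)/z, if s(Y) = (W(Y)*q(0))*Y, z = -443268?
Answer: 2/110817 ≈ 1.8048e-5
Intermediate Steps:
S(x, V) = 5
q(n) = 2
s(Y) = -8 (s(Y) = (-4/Y*2)*Y = (-8/Y)*Y = -8)
s(S(7, -6)*1)/z = -8/(-443268) = -8*(-1/443268) = 2/110817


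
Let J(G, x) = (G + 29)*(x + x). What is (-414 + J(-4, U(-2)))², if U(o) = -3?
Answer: 318096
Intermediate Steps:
J(G, x) = 2*x*(29 + G) (J(G, x) = (29 + G)*(2*x) = 2*x*(29 + G))
(-414 + J(-4, U(-2)))² = (-414 + 2*(-3)*(29 - 4))² = (-414 + 2*(-3)*25)² = (-414 - 150)² = (-564)² = 318096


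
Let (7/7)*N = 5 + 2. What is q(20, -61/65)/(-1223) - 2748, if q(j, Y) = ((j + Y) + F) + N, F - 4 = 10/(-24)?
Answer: -2621450243/953940 ≈ -2748.0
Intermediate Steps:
F = 43/12 (F = 4 + 10/(-24) = 4 + 10*(-1/24) = 4 - 5/12 = 43/12 ≈ 3.5833)
N = 7 (N = 5 + 2 = 7)
q(j, Y) = 127/12 + Y + j (q(j, Y) = ((j + Y) + 43/12) + 7 = ((Y + j) + 43/12) + 7 = (43/12 + Y + j) + 7 = 127/12 + Y + j)
q(20, -61/65)/(-1223) - 2748 = (127/12 - 61/65 + 20)/(-1223) - 2748 = (127/12 - 61*1/65 + 20)*(-1/1223) - 2748 = (127/12 - 61/65 + 20)*(-1/1223) - 2748 = (23123/780)*(-1/1223) - 2748 = -23123/953940 - 2748 = -2621450243/953940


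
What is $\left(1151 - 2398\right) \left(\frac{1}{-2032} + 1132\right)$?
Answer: $- \frac{2868378081}{2032} \approx -1.4116 \cdot 10^{6}$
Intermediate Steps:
$\left(1151 - 2398\right) \left(\frac{1}{-2032} + 1132\right) = - 1247 \left(- \frac{1}{2032} + 1132\right) = \left(-1247\right) \frac{2300223}{2032} = - \frac{2868378081}{2032}$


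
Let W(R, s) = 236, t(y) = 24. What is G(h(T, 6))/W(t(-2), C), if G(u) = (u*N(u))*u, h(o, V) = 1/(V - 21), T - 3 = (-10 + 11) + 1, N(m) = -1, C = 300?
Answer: -1/53100 ≈ -1.8832e-5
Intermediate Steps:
T = 5 (T = 3 + ((-10 + 11) + 1) = 3 + (1 + 1) = 3 + 2 = 5)
h(o, V) = 1/(-21 + V)
G(u) = -u² (G(u) = (u*(-1))*u = (-u)*u = -u²)
G(h(T, 6))/W(t(-2), C) = -(1/(-21 + 6))²/236 = -(1/(-15))²*(1/236) = -(-1/15)²*(1/236) = -1*1/225*(1/236) = -1/225*1/236 = -1/53100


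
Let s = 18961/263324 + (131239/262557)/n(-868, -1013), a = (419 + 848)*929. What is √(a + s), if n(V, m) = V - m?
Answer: √3285897034815206335136453153935/1670824353810 ≈ 1084.9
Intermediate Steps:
a = 1177043 (a = 1267*929 = 1177043)
s = 756418153601/10024946122860 (s = 18961/263324 + (131239/262557)/(-868 - 1*(-1013)) = 18961*(1/263324) + (131239*(1/262557))/(-868 + 1013) = 18961/263324 + (131239/262557)/145 = 18961/263324 + (131239/262557)*(1/145) = 18961/263324 + 131239/38070765 = 756418153601/10024946122860 ≈ 0.075454)
√(a + s) = √(1177043 + 756418153601/10024946122860) = √(11799793415707656581/10024946122860) = √3285897034815206335136453153935/1670824353810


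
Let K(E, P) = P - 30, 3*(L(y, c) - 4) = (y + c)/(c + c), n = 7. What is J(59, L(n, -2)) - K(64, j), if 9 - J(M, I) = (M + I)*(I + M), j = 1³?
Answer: -558529/144 ≈ -3878.7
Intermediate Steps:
j = 1
L(y, c) = 4 + (c + y)/(6*c) (L(y, c) = 4 + ((y + c)/(c + c))/3 = 4 + ((c + y)/((2*c)))/3 = 4 + ((c + y)*(1/(2*c)))/3 = 4 + ((c + y)/(2*c))/3 = 4 + (c + y)/(6*c))
J(M, I) = 9 - (I + M)² (J(M, I) = 9 - (M + I)*(I + M) = 9 - (I + M)*(I + M) = 9 - (I + M)²)
K(E, P) = -30 + P
J(59, L(n, -2)) - K(64, j) = (9 - ((⅙)*(7 + 25*(-2))/(-2) + 59)²) - (-30 + 1) = (9 - ((⅙)*(-½)*(7 - 50) + 59)²) - 1*(-29) = (9 - ((⅙)*(-½)*(-43) + 59)²) + 29 = (9 - (43/12 + 59)²) + 29 = (9 - (751/12)²) + 29 = (9 - 1*564001/144) + 29 = (9 - 564001/144) + 29 = -562705/144 + 29 = -558529/144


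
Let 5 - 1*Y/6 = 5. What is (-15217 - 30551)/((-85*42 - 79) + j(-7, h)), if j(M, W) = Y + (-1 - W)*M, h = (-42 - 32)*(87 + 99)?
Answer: 7628/16665 ≈ 0.45773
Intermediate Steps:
Y = 0 (Y = 30 - 6*5 = 30 - 30 = 0)
h = -13764 (h = -74*186 = -13764)
j(M, W) = M*(-1 - W) (j(M, W) = 0 + (-1 - W)*M = 0 + M*(-1 - W) = M*(-1 - W))
(-15217 - 30551)/((-85*42 - 79) + j(-7, h)) = (-15217 - 30551)/((-85*42 - 79) - 7*(-1 - 1*(-13764))) = -45768/((-3570 - 79) - 7*(-1 + 13764)) = -45768/(-3649 - 7*13763) = -45768/(-3649 - 96341) = -45768/(-99990) = -45768*(-1/99990) = 7628/16665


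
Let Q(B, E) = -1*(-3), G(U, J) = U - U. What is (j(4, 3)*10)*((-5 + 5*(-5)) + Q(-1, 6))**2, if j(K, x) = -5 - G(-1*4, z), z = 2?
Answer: -36450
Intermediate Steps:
G(U, J) = 0
j(K, x) = -5 (j(K, x) = -5 - 1*0 = -5 + 0 = -5)
Q(B, E) = 3
(j(4, 3)*10)*((-5 + 5*(-5)) + Q(-1, 6))**2 = (-5*10)*((-5 + 5*(-5)) + 3)**2 = -50*((-5 - 25) + 3)**2 = -50*(-30 + 3)**2 = -50*(-27)**2 = -50*729 = -36450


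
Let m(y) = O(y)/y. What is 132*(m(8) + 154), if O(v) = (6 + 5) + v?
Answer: 41283/2 ≈ 20642.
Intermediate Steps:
O(v) = 11 + v
m(y) = (11 + y)/y
132*(m(8) + 154) = 132*((11 + 8)/8 + 154) = 132*((⅛)*19 + 154) = 132*(19/8 + 154) = 132*(1251/8) = 41283/2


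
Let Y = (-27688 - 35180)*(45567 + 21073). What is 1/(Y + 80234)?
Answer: -1/4189443286 ≈ -2.3870e-10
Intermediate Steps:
Y = -4189523520 (Y = -62868*66640 = -4189523520)
1/(Y + 80234) = 1/(-4189523520 + 80234) = 1/(-4189443286) = -1/4189443286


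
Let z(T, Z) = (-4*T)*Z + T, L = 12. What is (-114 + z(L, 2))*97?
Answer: -19206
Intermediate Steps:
z(T, Z) = T - 4*T*Z (z(T, Z) = -4*T*Z + T = T - 4*T*Z)
(-114 + z(L, 2))*97 = (-114 + 12*(1 - 4*2))*97 = (-114 + 12*(1 - 8))*97 = (-114 + 12*(-7))*97 = (-114 - 84)*97 = -198*97 = -19206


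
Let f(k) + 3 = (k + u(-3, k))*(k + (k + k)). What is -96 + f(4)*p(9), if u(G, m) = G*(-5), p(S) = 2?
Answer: 354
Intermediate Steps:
u(G, m) = -5*G
f(k) = -3 + 3*k*(15 + k) (f(k) = -3 + (k - 5*(-3))*(k + (k + k)) = -3 + (k + 15)*(k + 2*k) = -3 + (15 + k)*(3*k) = -3 + 3*k*(15 + k))
-96 + f(4)*p(9) = -96 + (-3 + 3*4**2 + 45*4)*2 = -96 + (-3 + 3*16 + 180)*2 = -96 + (-3 + 48 + 180)*2 = -96 + 225*2 = -96 + 450 = 354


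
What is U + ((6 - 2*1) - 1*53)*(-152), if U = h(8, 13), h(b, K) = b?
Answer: 7456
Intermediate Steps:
U = 8
U + ((6 - 2*1) - 1*53)*(-152) = 8 + ((6 - 2*1) - 1*53)*(-152) = 8 + ((6 - 2) - 53)*(-152) = 8 + (4 - 53)*(-152) = 8 - 49*(-152) = 8 + 7448 = 7456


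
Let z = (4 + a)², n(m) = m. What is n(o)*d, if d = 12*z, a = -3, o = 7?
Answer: 84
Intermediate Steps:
z = 1 (z = (4 - 3)² = 1² = 1)
d = 12 (d = 12*1 = 12)
n(o)*d = 7*12 = 84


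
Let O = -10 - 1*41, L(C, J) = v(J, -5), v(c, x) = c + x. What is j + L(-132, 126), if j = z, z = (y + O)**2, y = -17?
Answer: 4745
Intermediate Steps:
L(C, J) = -5 + J (L(C, J) = J - 5 = -5 + J)
O = -51 (O = -10 - 41 = -51)
z = 4624 (z = (-17 - 51)**2 = (-68)**2 = 4624)
j = 4624
j + L(-132, 126) = 4624 + (-5 + 126) = 4624 + 121 = 4745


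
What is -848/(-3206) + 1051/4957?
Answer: 3786521/7946071 ≈ 0.47653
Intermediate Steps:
-848/(-3206) + 1051/4957 = -848*(-1/3206) + 1051*(1/4957) = 424/1603 + 1051/4957 = 3786521/7946071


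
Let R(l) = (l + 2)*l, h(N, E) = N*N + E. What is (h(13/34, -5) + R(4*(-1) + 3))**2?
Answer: 45792289/1336336 ≈ 34.267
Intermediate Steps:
h(N, E) = E + N**2 (h(N, E) = N**2 + E = E + N**2)
R(l) = l*(2 + l) (R(l) = (2 + l)*l = l*(2 + l))
(h(13/34, -5) + R(4*(-1) + 3))**2 = ((-5 + (13/34)**2) + (4*(-1) + 3)*(2 + (4*(-1) + 3)))**2 = ((-5 + (13*(1/34))**2) + (-4 + 3)*(2 + (-4 + 3)))**2 = ((-5 + (13/34)**2) - (2 - 1))**2 = ((-5 + 169/1156) - 1*1)**2 = (-5611/1156 - 1)**2 = (-6767/1156)**2 = 45792289/1336336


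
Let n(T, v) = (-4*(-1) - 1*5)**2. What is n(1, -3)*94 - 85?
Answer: 9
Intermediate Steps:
n(T, v) = 1 (n(T, v) = (4 - 5)**2 = (-1)**2 = 1)
n(1, -3)*94 - 85 = 1*94 - 85 = 94 - 85 = 9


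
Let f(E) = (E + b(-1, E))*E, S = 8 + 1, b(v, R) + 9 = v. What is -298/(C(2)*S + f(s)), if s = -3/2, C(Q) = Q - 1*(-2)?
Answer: -1192/213 ≈ -5.5962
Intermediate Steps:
C(Q) = 2 + Q (C(Q) = Q + 2 = 2 + Q)
s = -3/2 (s = -3*½ = -3/2 ≈ -1.5000)
b(v, R) = -9 + v
S = 9
f(E) = E*(-10 + E) (f(E) = (E + (-9 - 1))*E = (E - 10)*E = (-10 + E)*E = E*(-10 + E))
-298/(C(2)*S + f(s)) = -298/((2 + 2)*9 - 3*(-10 - 3/2)/2) = -298/(4*9 - 3/2*(-23/2)) = -298/(36 + 69/4) = -298/213/4 = -298*4/213 = -1192/213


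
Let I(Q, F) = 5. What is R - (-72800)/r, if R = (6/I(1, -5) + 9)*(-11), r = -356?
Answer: -140929/445 ≈ -316.69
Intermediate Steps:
R = -561/5 (R = (6/5 + 9)*(-11) = (51/5)*(-11) = -561/5 ≈ -112.20)
R - (-72800)/r = -561/5 - (-72800)/(-356) = -561/5 - (-72800)*(-1)/356 = -561/5 - 208*175/178 = -561/5 - 18200/89 = -140929/445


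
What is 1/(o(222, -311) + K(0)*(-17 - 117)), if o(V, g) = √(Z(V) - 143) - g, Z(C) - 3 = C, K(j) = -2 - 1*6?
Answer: 1383/1912607 - √82/1912607 ≈ 0.00071836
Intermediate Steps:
K(j) = -8 (K(j) = -2 - 6 = -8)
Z(C) = 3 + C
o(V, g) = √(-140 + V) - g (o(V, g) = √((3 + V) - 143) - g = √(-140 + V) - g)
1/(o(222, -311) + K(0)*(-17 - 117)) = 1/((√(-140 + 222) - 1*(-311)) - 8*(-17 - 117)) = 1/((√82 + 311) - 8*(-134)) = 1/((311 + √82) + 1072) = 1/(1383 + √82)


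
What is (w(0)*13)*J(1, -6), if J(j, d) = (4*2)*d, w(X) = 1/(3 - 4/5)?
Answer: -3120/11 ≈ -283.64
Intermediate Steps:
w(X) = 5/11 (w(X) = 1/(3 - 4*⅕) = 1/(3 - ⅘) = 1/(11/5) = 5/11)
J(j, d) = 8*d
(w(0)*13)*J(1, -6) = ((5/11)*13)*(8*(-6)) = (65/11)*(-48) = -3120/11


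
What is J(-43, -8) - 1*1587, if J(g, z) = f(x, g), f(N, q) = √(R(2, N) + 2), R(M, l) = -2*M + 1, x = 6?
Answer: -1587 + I ≈ -1587.0 + 1.0*I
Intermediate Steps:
R(M, l) = 1 - 2*M
f(N, q) = I (f(N, q) = √((1 - 2*2) + 2) = √((1 - 4) + 2) = √(-3 + 2) = √(-1) = I)
J(g, z) = I
J(-43, -8) - 1*1587 = I - 1*1587 = I - 1587 = -1587 + I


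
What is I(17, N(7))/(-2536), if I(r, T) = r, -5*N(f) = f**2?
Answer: -17/2536 ≈ -0.0067035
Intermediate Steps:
N(f) = -f**2/5
I(17, N(7))/(-2536) = 17/(-2536) = 17*(-1/2536) = -17/2536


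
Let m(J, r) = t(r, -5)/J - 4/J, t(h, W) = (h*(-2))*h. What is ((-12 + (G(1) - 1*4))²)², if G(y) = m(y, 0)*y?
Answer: 160000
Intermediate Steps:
t(h, W) = -2*h² (t(h, W) = (-2*h)*h = -2*h²)
m(J, r) = -4/J - 2*r²/J (m(J, r) = (-2*r²)/J - 4/J = -2*r²/J - 4/J = -4/J - 2*r²/J)
G(y) = -4 (G(y) = (2*(-2 - 1*0²)/y)*y = (2*(-2 - 1*0)/y)*y = (2*(-2 + 0)/y)*y = (2*(-2)/y)*y = (-4/y)*y = -4)
((-12 + (G(1) - 1*4))²)² = ((-12 + (-4 - 1*4))²)² = ((-12 + (-4 - 4))²)² = ((-12 - 8)²)² = ((-20)²)² = 400² = 160000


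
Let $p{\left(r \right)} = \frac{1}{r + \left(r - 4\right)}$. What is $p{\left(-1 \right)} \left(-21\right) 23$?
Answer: $\frac{161}{2} \approx 80.5$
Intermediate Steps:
$p{\left(r \right)} = \frac{1}{-4 + 2 r}$ ($p{\left(r \right)} = \frac{1}{r + \left(-4 + r\right)} = \frac{1}{-4 + 2 r}$)
$p{\left(-1 \right)} \left(-21\right) 23 = \frac{1}{2 \left(-2 - 1\right)} \left(-21\right) 23 = \frac{1}{2 \left(-3\right)} \left(-21\right) 23 = \frac{1}{2} \left(- \frac{1}{3}\right) \left(-21\right) 23 = \left(- \frac{1}{6}\right) \left(-21\right) 23 = \frac{7}{2} \cdot 23 = \frac{161}{2}$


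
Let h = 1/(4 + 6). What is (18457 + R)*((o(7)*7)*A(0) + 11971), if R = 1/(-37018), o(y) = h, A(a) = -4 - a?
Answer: 8177167629045/37018 ≈ 2.2090e+8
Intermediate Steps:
h = ⅒ (h = 1/10 = ⅒ ≈ 0.10000)
o(y) = ⅒
R = -1/37018 ≈ -2.7014e-5
(18457 + R)*((o(7)*7)*A(0) + 11971) = (18457 - 1/37018)*(((⅒)*7)*(-4 - 1*0) + 11971) = 683241225*(7*(-4 + 0)/10 + 11971)/37018 = 683241225*((7/10)*(-4) + 11971)/37018 = 683241225*(-14/5 + 11971)/37018 = (683241225/37018)*(59841/5) = 8177167629045/37018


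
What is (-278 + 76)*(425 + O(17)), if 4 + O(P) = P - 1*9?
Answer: -86658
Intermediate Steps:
O(P) = -13 + P (O(P) = -4 + (P - 1*9) = -4 + (P - 9) = -4 + (-9 + P) = -13 + P)
(-278 + 76)*(425 + O(17)) = (-278 + 76)*(425 + (-13 + 17)) = -202*(425 + 4) = -202*429 = -86658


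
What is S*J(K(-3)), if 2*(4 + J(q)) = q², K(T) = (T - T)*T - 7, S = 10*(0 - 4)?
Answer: -820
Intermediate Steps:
S = -40 (S = 10*(-4) = -40)
K(T) = -7 (K(T) = 0*T - 7 = 0 - 7 = -7)
J(q) = -4 + q²/2
S*J(K(-3)) = -40*(-4 + (½)*(-7)²) = -40*(-4 + (½)*49) = -40*(-4 + 49/2) = -40*41/2 = -820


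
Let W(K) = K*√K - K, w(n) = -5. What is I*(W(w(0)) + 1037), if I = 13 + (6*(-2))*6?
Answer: -61478 + 295*I*√5 ≈ -61478.0 + 659.64*I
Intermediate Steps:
I = -59 (I = 13 - 12*6 = 13 - 72 = -59)
W(K) = K^(3/2) - K
I*(W(w(0)) + 1037) = -59*(((-5)^(3/2) - 1*(-5)) + 1037) = -59*((-5*I*√5 + 5) + 1037) = -59*((5 - 5*I*√5) + 1037) = -59*(1042 - 5*I*√5) = -61478 + 295*I*√5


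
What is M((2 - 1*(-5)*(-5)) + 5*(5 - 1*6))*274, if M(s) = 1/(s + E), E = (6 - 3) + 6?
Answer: -274/19 ≈ -14.421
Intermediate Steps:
E = 9 (E = 3 + 6 = 9)
M(s) = 1/(9 + s) (M(s) = 1/(s + 9) = 1/(9 + s))
M((2 - 1*(-5)*(-5)) + 5*(5 - 1*6))*274 = 274/(9 + ((2 - 1*(-5)*(-5)) + 5*(5 - 1*6))) = 274/(9 + ((2 + 5*(-5)) + 5*(5 - 6))) = 274/(9 + ((2 - 25) + 5*(-1))) = 274/(9 + (-23 - 5)) = 274/(9 - 28) = 274/(-19) = -1/19*274 = -274/19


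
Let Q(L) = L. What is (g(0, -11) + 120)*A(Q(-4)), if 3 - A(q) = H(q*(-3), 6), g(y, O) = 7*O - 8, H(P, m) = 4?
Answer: -35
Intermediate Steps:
g(y, O) = -8 + 7*O
A(q) = -1 (A(q) = 3 - 1*4 = 3 - 4 = -1)
(g(0, -11) + 120)*A(Q(-4)) = ((-8 + 7*(-11)) + 120)*(-1) = ((-8 - 77) + 120)*(-1) = (-85 + 120)*(-1) = 35*(-1) = -35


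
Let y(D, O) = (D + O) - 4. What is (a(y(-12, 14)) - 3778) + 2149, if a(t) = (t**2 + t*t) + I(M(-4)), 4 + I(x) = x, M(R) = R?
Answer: -1629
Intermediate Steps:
y(D, O) = -4 + D + O
I(x) = -4 + x
a(t) = -8 + 2*t**2 (a(t) = (t**2 + t*t) + (-4 - 4) = (t**2 + t**2) - 8 = 2*t**2 - 8 = -8 + 2*t**2)
(a(y(-12, 14)) - 3778) + 2149 = ((-8 + 2*(-4 - 12 + 14)**2) - 3778) + 2149 = ((-8 + 2*(-2)**2) - 3778) + 2149 = ((-8 + 2*4) - 3778) + 2149 = ((-8 + 8) - 3778) + 2149 = (0 - 3778) + 2149 = -3778 + 2149 = -1629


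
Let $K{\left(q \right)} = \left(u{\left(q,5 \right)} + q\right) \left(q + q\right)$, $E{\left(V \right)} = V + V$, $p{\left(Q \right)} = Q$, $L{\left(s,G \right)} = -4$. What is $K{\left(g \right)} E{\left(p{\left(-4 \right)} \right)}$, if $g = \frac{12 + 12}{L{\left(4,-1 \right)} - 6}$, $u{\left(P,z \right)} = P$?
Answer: $- \frac{4608}{25} \approx -184.32$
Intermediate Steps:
$E{\left(V \right)} = 2 V$
$g = - \frac{12}{5}$ ($g = \frac{12 + 12}{-4 - 6} = \frac{24}{-10} = 24 \left(- \frac{1}{10}\right) = - \frac{12}{5} \approx -2.4$)
$K{\left(q \right)} = 4 q^{2}$ ($K{\left(q \right)} = \left(q + q\right) \left(q + q\right) = 2 q 2 q = 4 q^{2}$)
$K{\left(g \right)} E{\left(p{\left(-4 \right)} \right)} = 4 \left(- \frac{12}{5}\right)^{2} \cdot 2 \left(-4\right) = 4 \cdot \frac{144}{25} \left(-8\right) = \frac{576}{25} \left(-8\right) = - \frac{4608}{25}$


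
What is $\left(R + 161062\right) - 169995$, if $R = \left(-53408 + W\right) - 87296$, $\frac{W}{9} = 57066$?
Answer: $363957$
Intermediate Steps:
$W = 513594$ ($W = 9 \cdot 57066 = 513594$)
$R = 372890$ ($R = \left(-53408 + 513594\right) - 87296 = 460186 - 87296 = 372890$)
$\left(R + 161062\right) - 169995 = \left(372890 + 161062\right) - 169995 = 533952 - 169995 = 363957$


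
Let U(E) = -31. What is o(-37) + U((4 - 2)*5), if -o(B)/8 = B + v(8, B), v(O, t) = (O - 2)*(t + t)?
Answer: 3817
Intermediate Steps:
v(O, t) = 2*t*(-2 + O) (v(O, t) = (-2 + O)*(2*t) = 2*t*(-2 + O))
o(B) = -104*B (o(B) = -8*(B + 2*B*(-2 + 8)) = -8*(B + 2*B*6) = -8*(B + 12*B) = -104*B)
o(-37) + U((4 - 2)*5) = -104*(-37) - 31 = 3848 - 31 = 3817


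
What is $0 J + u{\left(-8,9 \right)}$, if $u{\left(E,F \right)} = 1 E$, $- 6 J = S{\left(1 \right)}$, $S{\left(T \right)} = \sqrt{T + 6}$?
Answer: $-8$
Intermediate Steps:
$S{\left(T \right)} = \sqrt{6 + T}$
$J = - \frac{\sqrt{7}}{6}$ ($J = - \frac{\sqrt{6 + 1}}{6} = - \frac{\sqrt{7}}{6} \approx -0.44096$)
$u{\left(E,F \right)} = E$
$0 J + u{\left(-8,9 \right)} = 0 \left(- \frac{\sqrt{7}}{6}\right) - 8 = 0 - 8 = -8$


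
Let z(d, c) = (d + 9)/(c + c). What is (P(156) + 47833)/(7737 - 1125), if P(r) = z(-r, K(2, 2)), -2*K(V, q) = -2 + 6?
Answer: 191479/26448 ≈ 7.2398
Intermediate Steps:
K(V, q) = -2 (K(V, q) = -(-2 + 6)/2 = -½*4 = -2)
z(d, c) = (9 + d)/(2*c) (z(d, c) = (9 + d)/((2*c)) = (9 + d)*(1/(2*c)) = (9 + d)/(2*c))
P(r) = -9/4 + r/4 (P(r) = (½)*(9 - r)/(-2) = (½)*(-½)*(9 - r) = -9/4 + r/4)
(P(156) + 47833)/(7737 - 1125) = ((-9/4 + (¼)*156) + 47833)/(7737 - 1125) = ((-9/4 + 39) + 47833)/6612 = (147/4 + 47833)*(1/6612) = (191479/4)*(1/6612) = 191479/26448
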